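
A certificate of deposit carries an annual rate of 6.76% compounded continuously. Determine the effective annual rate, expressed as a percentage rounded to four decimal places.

With continuous compounding, EAR = e^0.0676 − 1.
e^0.0676 = 1.069937, so EAR = 0.069937 = 6.9937%.

6.9937%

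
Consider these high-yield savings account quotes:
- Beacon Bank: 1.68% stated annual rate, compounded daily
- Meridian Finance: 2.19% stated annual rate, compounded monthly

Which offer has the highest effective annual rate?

Beacon Bank: (1 + 0.0168/365)^365 − 1 = 1.694%
Meridian Finance: (1 + 0.0219/12)^12 − 1 = 2.212%
The highest effective annual rate is Meridian Finance at 2.212%.

Meridian Finance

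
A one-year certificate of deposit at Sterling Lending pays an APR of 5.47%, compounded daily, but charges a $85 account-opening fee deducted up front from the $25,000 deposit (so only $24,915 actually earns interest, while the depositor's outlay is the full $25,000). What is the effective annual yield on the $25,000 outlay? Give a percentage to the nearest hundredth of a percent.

Value after one year: 24,915 × (1 + 0.0547/365)^365 = 24,915 × 1.056219 = $26,315.71.
Effective yield on the $25,000 outlay: 26,315.71 / 25,000 − 1 = 0.052628 = 5.26%.

5.26%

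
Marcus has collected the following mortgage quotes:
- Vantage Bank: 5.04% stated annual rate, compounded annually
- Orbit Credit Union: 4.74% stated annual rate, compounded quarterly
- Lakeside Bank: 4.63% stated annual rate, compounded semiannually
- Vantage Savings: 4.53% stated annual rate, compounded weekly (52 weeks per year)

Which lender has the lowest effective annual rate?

Vantage Bank: compounded annually, EAR = 5.040%
Orbit Credit Union: (1 + 0.0474/4)^4 − 1 = 4.825%
Lakeside Bank: (1 + 0.0463/2)^2 − 1 = 4.684%
Vantage Savings: (1 + 0.0453/52)^52 − 1 = 4.632%
The lowest effective annual rate is Vantage Savings at 4.632%.

Vantage Savings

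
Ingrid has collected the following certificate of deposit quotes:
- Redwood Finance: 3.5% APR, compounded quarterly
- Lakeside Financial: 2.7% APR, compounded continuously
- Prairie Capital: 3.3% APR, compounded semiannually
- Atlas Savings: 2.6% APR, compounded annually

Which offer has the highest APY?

Redwood Finance

Redwood Finance: (1 + 0.035/4)^4 − 1 = 3.546%
Lakeside Financial: e^0.027 − 1 = 2.737%
Prairie Capital: (1 + 0.033/2)^2 − 1 = 3.327%
Atlas Savings: compounded annually, EAR = 2.600%
The highest effective annual rate is Redwood Finance at 3.546%.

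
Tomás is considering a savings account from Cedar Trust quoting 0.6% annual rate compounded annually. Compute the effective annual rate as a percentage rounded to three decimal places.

0.600%

Annual compounding means the effective rate equals the nominal rate: 0.600%.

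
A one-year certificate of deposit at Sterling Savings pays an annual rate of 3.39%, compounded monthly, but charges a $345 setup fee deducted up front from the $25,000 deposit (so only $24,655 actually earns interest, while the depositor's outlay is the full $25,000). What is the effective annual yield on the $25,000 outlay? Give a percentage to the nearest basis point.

2.02%

Value after one year: 24,655 × (1 + 0.0339/12)^12 = 24,655 × 1.034432 = $25,503.91.
Effective yield on the $25,000 outlay: 25,503.91 / 25,000 − 1 = 0.020157 = 2.02%.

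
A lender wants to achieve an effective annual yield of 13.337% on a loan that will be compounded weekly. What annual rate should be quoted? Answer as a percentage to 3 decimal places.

(1 + r/52)^52 − 1 = 0.13337, so 1 + r/52 = 1.13337^(1/52).
r/52 = 0.002411, so r = 0.125346 = 12.535%.

12.535%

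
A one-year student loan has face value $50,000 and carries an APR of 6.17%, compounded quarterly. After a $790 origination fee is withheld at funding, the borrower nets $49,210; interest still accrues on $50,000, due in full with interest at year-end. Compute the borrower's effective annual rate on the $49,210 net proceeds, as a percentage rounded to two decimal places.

Amount owed after one year: 50,000 × (1 + 0.0617/4)^4 = 50,000 × 1.063142 = $53,157.12.
Effective rate on net proceeds: 53,157.12 / 49,210 − 1 = 0.080210 = 8.02%.

8.02%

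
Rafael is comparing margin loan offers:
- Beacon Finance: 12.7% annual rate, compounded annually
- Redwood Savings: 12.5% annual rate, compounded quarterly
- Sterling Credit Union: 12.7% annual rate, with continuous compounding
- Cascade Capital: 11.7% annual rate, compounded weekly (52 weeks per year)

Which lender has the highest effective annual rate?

Beacon Finance: compounded annually, EAR = 12.700%
Redwood Savings: (1 + 0.125/4)^4 − 1 = 13.098%
Sterling Credit Union: e^0.127 − 1 = 13.542%
Cascade Capital: (1 + 0.117/52)^52 − 1 = 12.397%
The highest effective annual rate is Sterling Credit Union at 13.542%.

Sterling Credit Union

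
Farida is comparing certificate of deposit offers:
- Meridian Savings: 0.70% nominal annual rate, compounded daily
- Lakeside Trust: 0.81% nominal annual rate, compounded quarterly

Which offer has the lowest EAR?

Meridian Savings

Meridian Savings: (1 + 0.0070/365)^365 − 1 = 0.702%
Lakeside Trust: (1 + 0.0081/4)^4 − 1 = 0.812%
The lowest effective annual rate is Meridian Savings at 0.702%.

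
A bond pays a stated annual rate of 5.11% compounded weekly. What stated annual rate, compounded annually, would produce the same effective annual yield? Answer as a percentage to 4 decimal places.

5.2402%

EAR = (1 + 0.0511/52)^52 − 1 = 0.052402.
Compounded annually, the equivalent nominal rate is the EAR itself: 5.2402%.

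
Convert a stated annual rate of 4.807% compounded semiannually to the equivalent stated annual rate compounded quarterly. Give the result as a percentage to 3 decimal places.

EAR = (1 + 0.04807/2)^2 − 1 = 0.048648.
Solve (1 + r/4)^4 = 1.048648: r/4 = 1.048648^(1/4) − 1 = 0.011946, so r = 0.047785 = 4.778%.

4.778%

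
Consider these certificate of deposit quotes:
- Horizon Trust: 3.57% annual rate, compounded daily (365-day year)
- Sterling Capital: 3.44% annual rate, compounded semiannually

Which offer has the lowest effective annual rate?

Sterling Capital

Horizon Trust: (1 + 0.0357/365)^365 − 1 = 3.634%
Sterling Capital: (1 + 0.0344/2)^2 − 1 = 3.470%
The lowest effective annual rate is Sterling Capital at 3.470%.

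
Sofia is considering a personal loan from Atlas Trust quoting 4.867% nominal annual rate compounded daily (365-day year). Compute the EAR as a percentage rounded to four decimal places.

EAR = (1 + 0.04867/365)^365 − 1.
= 1.049870 − 1 = 4.9870%.

4.9870%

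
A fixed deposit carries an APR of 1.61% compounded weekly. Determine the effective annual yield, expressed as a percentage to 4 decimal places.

EAR = (1 + 0.0161/52)^52 − 1.
= 1.016228 − 1 = 1.6228%.

1.6228%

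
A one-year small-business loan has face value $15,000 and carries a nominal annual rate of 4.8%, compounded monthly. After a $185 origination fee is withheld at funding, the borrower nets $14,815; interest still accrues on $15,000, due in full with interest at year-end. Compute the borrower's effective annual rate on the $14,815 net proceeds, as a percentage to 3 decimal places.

Amount owed after one year: 15,000 × (1 + 0.048/12)^12 = 15,000 × 1.049070 = $15,736.05.
Effective rate on net proceeds: 15,736.05 / 14,815 − 1 = 0.062170 = 6.217%.

6.217%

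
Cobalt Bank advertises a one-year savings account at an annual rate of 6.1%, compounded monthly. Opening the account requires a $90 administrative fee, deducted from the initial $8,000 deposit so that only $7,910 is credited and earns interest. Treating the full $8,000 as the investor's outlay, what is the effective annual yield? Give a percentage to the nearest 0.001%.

Value after one year: 7,910 × (1 + 0.061/12)^12 = 7,910 × 1.062735 = $8,406.23.
Effective yield on the $8,000 outlay: 8,406.23 / 8,000 − 1 = 0.050779 = 5.078%.

5.078%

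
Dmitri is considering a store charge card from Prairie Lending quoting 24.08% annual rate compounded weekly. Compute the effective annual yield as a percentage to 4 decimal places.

27.1560%

EAR = (1 + 0.2408/52)^52 − 1.
= (1 + 0.004631)^52 − 1 = 1.271560 − 1 = 27.1560%.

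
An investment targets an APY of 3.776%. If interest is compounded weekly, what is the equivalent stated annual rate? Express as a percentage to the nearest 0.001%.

(1 + r/52)^52 − 1 = 0.03776, so 1 + r/52 = 1.03776^(1/52).
r/52 = 0.000713, so r = 0.037078 = 3.708%.

3.708%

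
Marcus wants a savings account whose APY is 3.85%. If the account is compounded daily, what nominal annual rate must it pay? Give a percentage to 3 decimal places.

3.778%

(1 + r/365)^365 − 1 = 0.0385, so 1 + r/365 = 1.0385^(1/365).
r/365 = 0.000104, so r = 0.037779 = 3.778%.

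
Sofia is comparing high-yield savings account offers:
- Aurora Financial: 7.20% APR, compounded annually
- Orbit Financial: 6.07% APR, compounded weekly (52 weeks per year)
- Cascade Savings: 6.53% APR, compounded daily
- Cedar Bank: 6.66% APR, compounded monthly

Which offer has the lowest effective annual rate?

Orbit Financial

Aurora Financial: compounded annually, EAR = 7.200%
Orbit Financial: (1 + 0.0607/52)^52 − 1 = 6.254%
Cascade Savings: (1 + 0.0653/365)^365 − 1 = 6.747%
Cedar Bank: (1 + 0.0666/12)^12 − 1 = 6.867%
The lowest effective annual rate is Orbit Financial at 6.254%.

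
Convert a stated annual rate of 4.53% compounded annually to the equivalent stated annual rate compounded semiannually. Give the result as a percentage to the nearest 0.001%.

Compounded annually, EAR = nominal = 0.045300.
Solve (1 + r/2)^2 = 1.045300: r/2 = 1.045300^(1/2) − 1 = 0.022399, so r = 0.044798 = 4.480%.

4.480%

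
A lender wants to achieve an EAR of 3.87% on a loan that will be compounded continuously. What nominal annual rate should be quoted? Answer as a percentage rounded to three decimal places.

3.797%

Continuous: nominal r satisfies e^r − 1 = 0.0387.
r = ln(1 + 0.0387) = ln(1.0387) = 0.037970 = 3.797%.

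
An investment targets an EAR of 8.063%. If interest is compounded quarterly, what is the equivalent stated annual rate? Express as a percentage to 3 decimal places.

7.830%

(1 + r/4)^4 − 1 = 0.08063, so 1 + r/4 = 1.08063^(1/4).
r/4 = 0.019575, so r = 0.078301 = 7.830%.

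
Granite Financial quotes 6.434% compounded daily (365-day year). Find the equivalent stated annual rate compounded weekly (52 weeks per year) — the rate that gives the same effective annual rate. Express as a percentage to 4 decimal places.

EAR = (1 + 0.06434/365)^365 − 1 = 0.066449.
Solve (1 + r/52)^52 = 1.066449: r/52 = 1.066449^(1/52) − 1 = 0.001238, so r = 0.064374 = 6.4374%.

6.4374%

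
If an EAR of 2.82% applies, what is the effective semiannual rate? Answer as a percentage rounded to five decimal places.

The per-half-year rate i satisfies (1 + i)^2 = 1 + 0.0282.
i = 1.0282^(1/2) − 1 = 0.0140020 = 1.40020%.

1.40020%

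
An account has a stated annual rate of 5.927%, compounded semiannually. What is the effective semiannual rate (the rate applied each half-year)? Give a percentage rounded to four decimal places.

2.9635%

With a nominal annual rate compounded semiannually, the periodic rate is the nominal rate divided by 2.
i = 0.05927 / 2 = 0.0296350 = 2.9635%.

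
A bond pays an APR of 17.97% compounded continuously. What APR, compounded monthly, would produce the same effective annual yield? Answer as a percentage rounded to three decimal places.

EAR under continuous compounding: e^0.1797 − 1 = 0.196858.
Solve (1 + r/12)^12 = 1.196858: r/12 = 1.196858^(1/12) − 1 = 0.015088, so r = 0.181052 = 18.105%.

18.105%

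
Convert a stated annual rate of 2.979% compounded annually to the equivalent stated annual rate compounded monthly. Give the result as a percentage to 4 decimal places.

2.9391%

Compounded annually, EAR = nominal = 0.029790.
Solve (1 + r/12)^12 = 1.029790: r/12 = 1.029790^(1/12) − 1 = 0.002449, so r = 0.029391 = 2.9391%.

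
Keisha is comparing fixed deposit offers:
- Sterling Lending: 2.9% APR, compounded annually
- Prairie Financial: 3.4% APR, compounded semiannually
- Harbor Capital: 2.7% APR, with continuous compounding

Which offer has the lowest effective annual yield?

Sterling Lending: compounded annually, EAR = 2.900%
Prairie Financial: (1 + 0.034/2)^2 − 1 = 3.429%
Harbor Capital: e^0.027 − 1 = 2.737%
The lowest effective annual rate is Harbor Capital at 2.737%.

Harbor Capital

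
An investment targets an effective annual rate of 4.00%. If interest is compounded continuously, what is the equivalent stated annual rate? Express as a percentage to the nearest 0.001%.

Continuous: nominal r satisfies e^r − 1 = 0.0400.
r = ln(1 + 0.0400) = ln(1.0400) = 0.039221 = 3.922%.

3.922%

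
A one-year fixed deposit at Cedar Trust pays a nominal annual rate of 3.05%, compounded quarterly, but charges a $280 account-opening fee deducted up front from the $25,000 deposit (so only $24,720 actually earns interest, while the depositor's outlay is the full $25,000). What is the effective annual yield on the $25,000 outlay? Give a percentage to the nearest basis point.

1.93%

Value after one year: 24,720 × (1 + 0.0305/4)^4 = 24,720 × 1.030851 = $25,482.63.
Effective yield on the $25,000 outlay: 25,482.63 / 25,000 − 1 = 0.019305 = 1.93%.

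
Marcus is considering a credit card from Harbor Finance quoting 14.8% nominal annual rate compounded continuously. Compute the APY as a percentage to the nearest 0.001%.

15.951%

With continuous compounding, EAR = e^0.148 − 1.
e^0.148 = 1.159513, so EAR = 0.159513 = 15.951%.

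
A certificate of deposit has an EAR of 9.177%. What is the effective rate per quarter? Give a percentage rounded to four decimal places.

2.2193%

The per-quarter rate i satisfies (1 + i)^4 = 1 + 0.09177.
i = 1.09177^(1/4) − 1 = 0.0221927 = 2.2193%.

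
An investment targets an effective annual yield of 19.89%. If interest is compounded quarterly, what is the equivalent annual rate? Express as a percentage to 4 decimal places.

(1 + r/4)^4 − 1 = 0.1989, so 1 + r/4 = 1.1989^(1/4).
r/4 = 0.046395, so r = 0.185581 = 18.5581%.

18.5581%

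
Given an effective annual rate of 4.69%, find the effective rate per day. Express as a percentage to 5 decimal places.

The per-day rate i satisfies (1 + i)^365 = 1 + 0.0469.
i = 1.0469^(1/365) − 1 = 0.0001256 = 0.01256%.

0.01256%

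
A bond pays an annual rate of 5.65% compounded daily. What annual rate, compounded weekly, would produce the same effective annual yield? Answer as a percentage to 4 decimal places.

EAR = (1 + 0.0565/365)^365 − 1 = 0.058122.
Solve (1 + r/52)^52 = 1.058122: r/52 = 1.058122^(1/52) − 1 = 0.001087, so r = 0.056526 = 5.6526%.

5.6526%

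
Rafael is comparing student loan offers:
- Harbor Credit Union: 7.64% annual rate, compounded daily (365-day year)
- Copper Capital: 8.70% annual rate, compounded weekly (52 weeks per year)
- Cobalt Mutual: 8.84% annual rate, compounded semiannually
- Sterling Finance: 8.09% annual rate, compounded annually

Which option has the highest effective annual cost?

Copper Capital

Harbor Credit Union: (1 + 0.0764/365)^365 − 1 = 7.939%
Copper Capital: (1 + 0.0870/52)^52 − 1 = 9.082%
Cobalt Mutual: (1 + 0.0884/2)^2 − 1 = 9.035%
Sterling Finance: compounded annually, EAR = 8.090%
The highest effective annual rate is Copper Capital at 9.082%.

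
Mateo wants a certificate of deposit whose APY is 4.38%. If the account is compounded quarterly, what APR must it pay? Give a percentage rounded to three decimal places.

(1 + r/4)^4 − 1 = 0.0438, so 1 + r/4 = 1.0438^(1/4).
r/4 = 0.010775, so r = 0.043098 = 4.310%.

4.310%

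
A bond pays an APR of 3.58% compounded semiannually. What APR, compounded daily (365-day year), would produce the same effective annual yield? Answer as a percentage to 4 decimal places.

3.5485%

EAR = (1 + 0.0358/2)^2 − 1 = 0.036120.
Solve (1 + r/365)^365 = 1.036120: r/365 = 1.036120^(1/365) − 1 = 0.000097, so r = 0.035485 = 3.5485%.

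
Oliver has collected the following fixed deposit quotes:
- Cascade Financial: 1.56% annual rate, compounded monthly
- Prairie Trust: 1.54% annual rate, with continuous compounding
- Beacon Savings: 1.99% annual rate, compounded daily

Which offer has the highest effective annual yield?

Cascade Financial: (1 + 0.0156/12)^12 − 1 = 1.571%
Prairie Trust: e^0.0154 − 1 = 1.552%
Beacon Savings: (1 + 0.0199/365)^365 − 1 = 2.010%
The highest effective annual rate is Beacon Savings at 2.010%.

Beacon Savings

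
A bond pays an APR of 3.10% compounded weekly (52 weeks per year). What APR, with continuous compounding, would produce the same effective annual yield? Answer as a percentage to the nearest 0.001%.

EAR = (1 + 0.0310/52)^52 − 1 = 0.031476.
Equivalent continuous rate: r = ln(1 + 0.031476) = 0.030991 = 3.099%.

3.099%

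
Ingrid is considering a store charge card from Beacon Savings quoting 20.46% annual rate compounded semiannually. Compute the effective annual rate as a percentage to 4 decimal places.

21.5065%

EAR = (1 + 0.2046/2)^2 − 1.
= 1.215065 − 1 = 21.5065%.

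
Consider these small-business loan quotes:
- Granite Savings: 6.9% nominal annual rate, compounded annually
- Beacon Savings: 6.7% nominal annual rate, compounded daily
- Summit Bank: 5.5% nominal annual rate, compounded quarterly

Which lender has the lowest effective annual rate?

Summit Bank

Granite Savings: compounded annually, EAR = 6.900%
Beacon Savings: (1 + 0.067/365)^365 − 1 = 6.929%
Summit Bank: (1 + 0.055/4)^4 − 1 = 5.614%
The lowest effective annual rate is Summit Bank at 5.614%.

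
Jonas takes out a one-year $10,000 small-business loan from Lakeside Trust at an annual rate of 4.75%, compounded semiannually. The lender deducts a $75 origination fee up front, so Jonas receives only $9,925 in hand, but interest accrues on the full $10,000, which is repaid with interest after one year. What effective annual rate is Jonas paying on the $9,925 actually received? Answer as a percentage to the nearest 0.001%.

5.598%

Amount owed after one year: 10,000 × (1 + 0.0475/2)^2 = 10,000 × 1.048064 = $10,480.64.
Effective rate on net proceeds: 10,480.64 / 9,925 − 1 = 0.055984 = 5.598%.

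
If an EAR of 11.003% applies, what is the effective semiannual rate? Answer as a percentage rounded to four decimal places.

5.3580%

The per-half-year rate i satisfies (1 + i)^2 = 1 + 0.11003.
i = 1.11003^(1/2) − 1 = 0.0535796 = 5.3580%.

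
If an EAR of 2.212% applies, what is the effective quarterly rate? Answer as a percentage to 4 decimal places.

The per-quarter rate i satisfies (1 + i)^4 = 1 + 0.02212.
i = 1.02212^(1/4) − 1 = 0.0054847 = 0.5485%.

0.5485%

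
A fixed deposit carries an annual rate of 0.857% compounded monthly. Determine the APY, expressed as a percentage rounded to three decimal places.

0.860%

EAR = (1 + 0.00857/12)^12 − 1.
= (1 + 0.000714)^12 − 1 = 1.008604 − 1 = 0.860%.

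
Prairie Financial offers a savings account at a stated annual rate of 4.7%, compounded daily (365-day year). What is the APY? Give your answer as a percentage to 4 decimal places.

EAR = (1 + 0.047/365)^365 − 1.
= (1 + 0.000129)^365 − 1 = 1.048119 − 1 = 4.8119%.

4.8119%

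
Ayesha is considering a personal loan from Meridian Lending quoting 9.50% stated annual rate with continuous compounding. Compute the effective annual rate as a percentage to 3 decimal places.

With continuous compounding, EAR = e^0.0950 − 1.
e^0.0950 = 1.099659, so EAR = 0.099659 = 9.966%.

9.966%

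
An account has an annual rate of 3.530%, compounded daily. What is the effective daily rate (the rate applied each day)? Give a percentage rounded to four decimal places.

With a nominal annual rate compounded daily, the periodic rate is the nominal rate divided by 365.
i = 0.03530 / 365 = 0.0000967 = 0.0097%.

0.0097%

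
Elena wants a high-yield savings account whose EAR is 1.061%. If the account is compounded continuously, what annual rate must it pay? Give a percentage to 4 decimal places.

1.0554%

Continuous: nominal r satisfies e^r − 1 = 0.01061.
r = ln(1 + 0.01061) = ln(1.01061) = 0.010554 = 1.0554%.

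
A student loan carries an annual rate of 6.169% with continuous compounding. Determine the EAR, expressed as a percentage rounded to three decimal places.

With continuous compounding, EAR = e^0.06169 − 1.
e^0.06169 = 1.063633, so EAR = 0.063633 = 6.363%.

6.363%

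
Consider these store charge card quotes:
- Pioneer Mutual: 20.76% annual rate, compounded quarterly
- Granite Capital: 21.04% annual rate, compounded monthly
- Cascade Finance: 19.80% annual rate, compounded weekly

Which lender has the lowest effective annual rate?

Cascade Finance

Pioneer Mutual: (1 + 0.2076/4)^4 − 1 = 22.433%
Granite Capital: (1 + 0.2104/12)^12 − 1 = 23.192%
Cascade Finance: (1 + 0.1980/52)^52 − 1 = 21.850%
The lowest effective annual rate is Cascade Finance at 21.850%.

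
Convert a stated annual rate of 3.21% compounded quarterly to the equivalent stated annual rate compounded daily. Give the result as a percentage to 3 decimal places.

EAR = (1 + 0.0321/4)^4 − 1 = 0.032488.
Solve (1 + r/365)^365 = 1.032488: r/365 = 1.032488^(1/365) − 1 = 0.000088, so r = 0.031973 = 3.197%.

3.197%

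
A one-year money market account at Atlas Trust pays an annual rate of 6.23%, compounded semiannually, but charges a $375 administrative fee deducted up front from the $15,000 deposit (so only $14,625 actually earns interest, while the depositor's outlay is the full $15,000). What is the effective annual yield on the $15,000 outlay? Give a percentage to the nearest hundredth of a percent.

Value after one year: 14,625 × (1 + 0.0623/2)^2 = 14,625 × 1.063270 = $15,550.33.
Effective yield on the $15,000 outlay: 15,550.33 / 15,000 − 1 = 0.036689 = 3.67%.

3.67%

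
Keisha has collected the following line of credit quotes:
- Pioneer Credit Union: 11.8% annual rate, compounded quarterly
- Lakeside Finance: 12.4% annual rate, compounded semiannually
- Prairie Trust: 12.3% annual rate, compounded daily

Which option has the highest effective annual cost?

Pioneer Credit Union: (1 + 0.118/4)^4 − 1 = 12.332%
Lakeside Finance: (1 + 0.124/2)^2 − 1 = 12.784%
Prairie Trust: (1 + 0.123/365)^365 − 1 = 13.086%
The highest effective annual rate is Prairie Trust at 13.086%.

Prairie Trust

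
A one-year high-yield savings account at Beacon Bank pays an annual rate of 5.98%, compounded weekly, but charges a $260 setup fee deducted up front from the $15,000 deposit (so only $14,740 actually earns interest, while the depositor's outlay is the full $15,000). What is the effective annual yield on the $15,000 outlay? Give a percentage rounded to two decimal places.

4.32%

Value after one year: 14,740 × (1 + 0.0598/52)^52 = 14,740 × 1.061588 = $15,647.80.
Effective yield on the $15,000 outlay: 15,647.80 / 15,000 − 1 = 0.043187 = 4.32%.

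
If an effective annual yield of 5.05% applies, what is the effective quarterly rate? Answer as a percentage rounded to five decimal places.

The per-quarter rate i satisfies (1 + i)^4 = 1 + 0.0505.
i = 1.0505^(1/4) − 1 = 0.0123927 = 1.23927%.

1.23927%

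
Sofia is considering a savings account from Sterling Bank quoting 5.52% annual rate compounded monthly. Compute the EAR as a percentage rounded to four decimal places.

5.6618%

EAR = (1 + 0.0552/12)^12 − 1.
= (1 + 0.004600)^12 − 1 = 1.056618 − 1 = 5.6618%.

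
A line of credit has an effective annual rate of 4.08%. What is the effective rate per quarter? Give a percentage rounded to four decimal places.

1.0048%

The per-quarter rate i satisfies (1 + i)^4 = 1 + 0.0408.
i = 1.0408^(1/4) − 1 = 0.0100476 = 1.0048%.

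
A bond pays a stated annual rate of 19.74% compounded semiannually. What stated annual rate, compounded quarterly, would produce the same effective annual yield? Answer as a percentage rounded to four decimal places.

19.2756%

EAR = (1 + 0.1974/2)^2 − 1 = 0.207142.
Solve (1 + r/4)^4 = 1.207142: r/4 = 1.207142^(1/4) − 1 = 0.048189, so r = 0.192756 = 19.2756%.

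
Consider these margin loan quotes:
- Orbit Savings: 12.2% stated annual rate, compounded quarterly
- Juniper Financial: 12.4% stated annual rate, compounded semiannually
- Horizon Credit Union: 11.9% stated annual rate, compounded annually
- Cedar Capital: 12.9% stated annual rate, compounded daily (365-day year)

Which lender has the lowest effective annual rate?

Orbit Savings: (1 + 0.122/4)^4 − 1 = 12.770%
Juniper Financial: (1 + 0.124/2)^2 − 1 = 12.784%
Horizon Credit Union: compounded annually, EAR = 11.900%
Cedar Capital: (1 + 0.129/365)^365 − 1 = 13.766%
The lowest effective annual rate is Horizon Credit Union at 11.900%.

Horizon Credit Union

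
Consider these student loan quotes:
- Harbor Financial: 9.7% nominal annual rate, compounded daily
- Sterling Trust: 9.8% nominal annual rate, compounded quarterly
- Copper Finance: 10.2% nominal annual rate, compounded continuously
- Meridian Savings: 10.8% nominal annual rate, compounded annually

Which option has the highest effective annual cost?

Meridian Savings

Harbor Financial: (1 + 0.097/365)^365 − 1 = 10.185%
Sterling Trust: (1 + 0.098/4)^4 − 1 = 10.166%
Copper Finance: e^0.102 − 1 = 10.738%
Meridian Savings: compounded annually, EAR = 10.800%
The highest effective annual rate is Meridian Savings at 10.800%.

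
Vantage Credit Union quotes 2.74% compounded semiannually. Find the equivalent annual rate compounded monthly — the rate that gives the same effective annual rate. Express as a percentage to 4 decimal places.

2.7245%

EAR = (1 + 0.0274/2)^2 − 1 = 0.027588.
Solve (1 + r/12)^12 = 1.027588: r/12 = 1.027588^(1/12) − 1 = 0.002270, so r = 0.027245 = 2.7245%.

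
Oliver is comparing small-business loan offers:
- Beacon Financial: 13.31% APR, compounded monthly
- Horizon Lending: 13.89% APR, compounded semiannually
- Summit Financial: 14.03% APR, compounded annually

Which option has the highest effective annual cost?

Beacon Financial: (1 + 0.1331/12)^12 − 1 = 14.153%
Horizon Lending: (1 + 0.1389/2)^2 − 1 = 14.372%
Summit Financial: compounded annually, EAR = 14.030%
The highest effective annual rate is Horizon Lending at 14.372%.

Horizon Lending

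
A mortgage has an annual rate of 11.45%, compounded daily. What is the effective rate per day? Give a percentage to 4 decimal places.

0.0314%

With a nominal annual rate compounded daily, the periodic rate is the nominal rate divided by 365.
i = 0.1145 / 365 = 0.0003137 = 0.0314%.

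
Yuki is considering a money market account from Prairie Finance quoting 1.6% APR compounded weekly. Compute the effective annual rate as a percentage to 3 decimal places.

EAR = (1 + 0.016/52)^52 − 1.
= (1 + 0.000308)^52 − 1 = 1.016126 − 1 = 1.613%.

1.613%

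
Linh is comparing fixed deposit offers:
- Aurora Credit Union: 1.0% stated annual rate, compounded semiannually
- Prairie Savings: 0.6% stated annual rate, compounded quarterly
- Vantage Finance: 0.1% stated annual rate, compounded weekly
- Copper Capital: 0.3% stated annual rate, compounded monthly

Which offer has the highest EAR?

Aurora Credit Union

Aurora Credit Union: (1 + 0.010/2)^2 − 1 = 1.002%
Prairie Savings: (1 + 0.006/4)^4 − 1 = 0.601%
Vantage Finance: (1 + 0.001/52)^52 − 1 = 0.100%
Copper Capital: (1 + 0.003/12)^12 − 1 = 0.300%
The highest effective annual rate is Aurora Credit Union at 1.002%.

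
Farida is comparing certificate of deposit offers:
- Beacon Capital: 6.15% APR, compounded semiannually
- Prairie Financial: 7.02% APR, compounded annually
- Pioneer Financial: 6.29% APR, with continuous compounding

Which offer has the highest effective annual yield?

Prairie Financial

Beacon Capital: (1 + 0.0615/2)^2 − 1 = 6.245%
Prairie Financial: compounded annually, EAR = 7.020%
Pioneer Financial: e^0.0629 − 1 = 6.492%
The highest effective annual rate is Prairie Financial at 7.020%.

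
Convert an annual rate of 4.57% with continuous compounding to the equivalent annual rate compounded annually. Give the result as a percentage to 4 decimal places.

EAR under continuous compounding: e^0.0457 − 1 = 0.046760.
Compounded annually, the equivalent nominal rate is the EAR itself: 4.6760%.

4.6760%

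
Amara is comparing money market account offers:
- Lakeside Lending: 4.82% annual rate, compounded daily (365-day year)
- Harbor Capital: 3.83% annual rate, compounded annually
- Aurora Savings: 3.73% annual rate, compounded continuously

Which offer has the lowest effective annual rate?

Aurora Savings

Lakeside Lending: (1 + 0.0482/365)^365 − 1 = 4.938%
Harbor Capital: compounded annually, EAR = 3.830%
Aurora Savings: e^0.0373 − 1 = 3.800%
The lowest effective annual rate is Aurora Savings at 3.800%.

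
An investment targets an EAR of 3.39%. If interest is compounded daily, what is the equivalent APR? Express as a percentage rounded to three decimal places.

3.334%

(1 + r/365)^365 − 1 = 0.0339, so 1 + r/365 = 1.0339^(1/365).
r/365 = 0.000091, so r = 0.033340 = 3.334%.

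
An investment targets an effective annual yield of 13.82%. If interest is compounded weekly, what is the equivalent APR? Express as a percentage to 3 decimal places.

12.961%

(1 + r/52)^52 − 1 = 0.1382, so 1 + r/52 = 1.1382^(1/52).
r/52 = 0.002492, so r = 0.129609 = 12.961%.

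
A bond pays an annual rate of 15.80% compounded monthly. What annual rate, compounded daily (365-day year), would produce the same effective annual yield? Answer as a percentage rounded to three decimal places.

15.700%

EAR = (1 + 0.1580/12)^12 − 1 = 0.169959.
Solve (1 + r/365)^365 = 1.169959: r/365 = 1.169959^(1/365) − 1 = 0.000430, so r = 0.157003 = 15.700%.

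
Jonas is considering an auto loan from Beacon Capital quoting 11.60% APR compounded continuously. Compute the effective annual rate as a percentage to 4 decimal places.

With continuous compounding, EAR = e^0.1160 − 1.
e^0.1160 = 1.122996, so EAR = 0.122996 = 12.2996%.

12.2996%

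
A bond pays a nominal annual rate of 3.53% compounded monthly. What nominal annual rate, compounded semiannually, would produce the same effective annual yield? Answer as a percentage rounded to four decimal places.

3.5561%

EAR = (1 + 0.0353/12)^12 − 1 = 0.035877.
Solve (1 + r/2)^2 = 1.035877: r/2 = 1.035877^(1/2) − 1 = 0.017780, so r = 0.035561 = 3.5561%.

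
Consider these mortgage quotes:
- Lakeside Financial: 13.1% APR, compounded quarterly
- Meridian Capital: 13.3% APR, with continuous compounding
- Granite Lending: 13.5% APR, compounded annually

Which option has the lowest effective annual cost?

Granite Lending

Lakeside Financial: (1 + 0.131/4)^4 − 1 = 13.758%
Meridian Capital: e^0.133 − 1 = 14.225%
Granite Lending: compounded annually, EAR = 13.500%
The lowest effective annual rate is Granite Lending at 13.500%.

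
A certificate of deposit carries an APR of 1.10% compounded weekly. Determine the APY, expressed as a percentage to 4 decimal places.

EAR = (1 + 0.0110/52)^52 − 1.
= (1 + 0.000212)^52 − 1 = 1.011060 − 1 = 1.1060%.

1.1060%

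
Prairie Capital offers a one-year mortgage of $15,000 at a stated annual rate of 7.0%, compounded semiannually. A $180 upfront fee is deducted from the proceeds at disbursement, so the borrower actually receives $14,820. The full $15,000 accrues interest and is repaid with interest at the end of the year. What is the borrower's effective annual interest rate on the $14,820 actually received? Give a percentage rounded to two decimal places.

Amount owed after one year: 15,000 × (1 + 0.070/2)^2 = 15,000 × 1.071225 = $16,068.37.
Effective rate on net proceeds: 16,068.37 / 14,820 − 1 = 0.084236 = 8.42%.

8.42%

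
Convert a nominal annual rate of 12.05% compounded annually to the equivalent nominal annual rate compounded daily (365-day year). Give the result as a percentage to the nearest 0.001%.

Compounded annually, EAR = nominal = 0.120500.
Solve (1 + r/365)^365 = 1.120500: r/365 = 1.120500^(1/365) − 1 = 0.000312, so r = 0.113793 = 11.379%.

11.379%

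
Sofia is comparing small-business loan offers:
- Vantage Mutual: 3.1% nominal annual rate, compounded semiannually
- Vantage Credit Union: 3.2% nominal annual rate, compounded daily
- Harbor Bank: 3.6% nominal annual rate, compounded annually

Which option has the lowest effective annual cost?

Vantage Mutual

Vantage Mutual: (1 + 0.031/2)^2 − 1 = 3.124%
Vantage Credit Union: (1 + 0.032/365)^365 − 1 = 3.252%
Harbor Bank: compounded annually, EAR = 3.600%
The lowest effective annual rate is Vantage Mutual at 3.124%.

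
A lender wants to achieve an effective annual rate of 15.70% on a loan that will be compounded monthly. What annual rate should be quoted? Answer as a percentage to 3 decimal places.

(1 + r/12)^12 − 1 = 0.1570, so 1 + r/12 = 1.1570^(1/12).
r/12 = 0.012227, so r = 0.146720 = 14.672%.

14.672%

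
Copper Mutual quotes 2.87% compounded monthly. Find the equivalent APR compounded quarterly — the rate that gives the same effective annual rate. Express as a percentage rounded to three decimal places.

2.877%

EAR = (1 + 0.0287/12)^12 − 1 = 0.029081.
Solve (1 + r/4)^4 = 1.029081: r/4 = 1.029081^(1/4) − 1 = 0.007192, so r = 0.028769 = 2.877%.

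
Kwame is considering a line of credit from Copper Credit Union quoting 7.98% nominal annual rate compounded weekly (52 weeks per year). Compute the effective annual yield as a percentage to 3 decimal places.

EAR = (1 + 0.0798/52)^52 − 1.
= 1.083004 − 1 = 8.300%.

8.300%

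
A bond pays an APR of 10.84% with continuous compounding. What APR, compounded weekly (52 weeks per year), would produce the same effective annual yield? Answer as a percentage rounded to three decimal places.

EAR under continuous compounding: e^0.1084 − 1 = 0.114493.
Solve (1 + r/52)^52 = 1.114493: r/52 = 1.114493^(1/52) − 1 = 0.002087, so r = 0.108513 = 10.851%.

10.851%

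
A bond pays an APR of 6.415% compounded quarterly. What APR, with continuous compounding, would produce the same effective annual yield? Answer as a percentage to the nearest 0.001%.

EAR = (1 + 0.06415/4)^4 − 1 = 0.065710.
Equivalent continuous rate: r = ln(1 + 0.065710) = 0.063641 = 6.364%.

6.364%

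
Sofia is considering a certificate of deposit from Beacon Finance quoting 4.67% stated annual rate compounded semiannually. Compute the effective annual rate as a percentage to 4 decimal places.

4.7245%

EAR = (1 + 0.0467/2)^2 − 1.
= (1 + 0.023350)^2 − 1 = 1.047245 − 1 = 4.7245%.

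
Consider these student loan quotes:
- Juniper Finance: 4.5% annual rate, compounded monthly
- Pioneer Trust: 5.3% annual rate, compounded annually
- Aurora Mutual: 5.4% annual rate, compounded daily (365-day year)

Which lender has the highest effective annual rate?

Juniper Finance: (1 + 0.045/12)^12 − 1 = 4.594%
Pioneer Trust: compounded annually, EAR = 5.300%
Aurora Mutual: (1 + 0.054/365)^365 − 1 = 5.548%
The highest effective annual rate is Aurora Mutual at 5.548%.

Aurora Mutual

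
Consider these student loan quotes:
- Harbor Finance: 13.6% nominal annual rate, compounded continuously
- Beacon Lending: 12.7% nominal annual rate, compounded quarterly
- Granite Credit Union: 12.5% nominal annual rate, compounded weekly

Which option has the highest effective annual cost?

Harbor Finance: e^0.136 − 1 = 14.568%
Beacon Lending: (1 + 0.127/4)^4 − 1 = 13.318%
Granite Credit Union: (1 + 0.125/52)^52 − 1 = 13.298%
The highest effective annual rate is Harbor Finance at 14.568%.

Harbor Finance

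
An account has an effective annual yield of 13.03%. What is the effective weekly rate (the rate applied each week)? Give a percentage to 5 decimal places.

0.23582%

The per-week rate i satisfies (1 + i)^52 = 1 + 0.1303.
i = 1.1303^(1/52) − 1 = 0.0023582 = 0.23582%.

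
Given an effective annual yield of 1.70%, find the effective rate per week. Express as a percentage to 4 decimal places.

The per-week rate i satisfies (1 + i)^52 = 1 + 0.0170.
i = 1.0170^(1/52) − 1 = 0.0003242 = 0.0324%.

0.0324%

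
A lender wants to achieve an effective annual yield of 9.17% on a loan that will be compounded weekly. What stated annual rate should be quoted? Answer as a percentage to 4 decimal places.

(1 + r/52)^52 − 1 = 0.0917, so 1 + r/52 = 1.0917^(1/52).
r/52 = 0.001689, so r = 0.087810 = 8.7810%.

8.7810%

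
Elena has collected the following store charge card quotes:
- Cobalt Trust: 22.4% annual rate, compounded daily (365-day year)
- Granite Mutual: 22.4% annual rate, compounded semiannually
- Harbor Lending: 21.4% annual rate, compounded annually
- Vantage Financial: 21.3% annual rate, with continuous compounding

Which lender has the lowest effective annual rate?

Cobalt Trust: (1 + 0.224/365)^365 − 1 = 25.099%
Granite Mutual: (1 + 0.224/2)^2 − 1 = 23.654%
Harbor Lending: compounded annually, EAR = 21.400%
Vantage Financial: e^0.213 − 1 = 23.738%
The lowest effective annual rate is Harbor Lending at 21.400%.

Harbor Lending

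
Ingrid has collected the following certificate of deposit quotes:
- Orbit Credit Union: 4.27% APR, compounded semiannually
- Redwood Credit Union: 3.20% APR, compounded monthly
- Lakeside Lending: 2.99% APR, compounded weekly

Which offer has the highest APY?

Orbit Credit Union: (1 + 0.0427/2)^2 − 1 = 4.316%
Redwood Credit Union: (1 + 0.0320/12)^12 − 1 = 3.247%
Lakeside Lending: (1 + 0.0299/52)^52 − 1 = 3.034%
The highest effective annual rate is Orbit Credit Union at 4.316%.

Orbit Credit Union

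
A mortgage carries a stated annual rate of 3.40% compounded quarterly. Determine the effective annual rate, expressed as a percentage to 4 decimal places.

3.4436%

EAR = (1 + 0.0340/4)^4 − 1.
= (1 + 0.008500)^4 − 1 = 1.034436 − 1 = 3.4436%.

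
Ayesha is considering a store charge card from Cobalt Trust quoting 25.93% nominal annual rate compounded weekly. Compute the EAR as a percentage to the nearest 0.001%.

29.519%

EAR = (1 + 0.2593/52)^52 − 1.
= 1.295188 − 1 = 29.519%.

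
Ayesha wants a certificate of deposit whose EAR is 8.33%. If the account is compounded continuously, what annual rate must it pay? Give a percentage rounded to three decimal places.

8.001%

Continuous: nominal r satisfies e^r − 1 = 0.0833.
r = ln(1 + 0.0833) = ln(1.0833) = 0.080012 = 8.001%.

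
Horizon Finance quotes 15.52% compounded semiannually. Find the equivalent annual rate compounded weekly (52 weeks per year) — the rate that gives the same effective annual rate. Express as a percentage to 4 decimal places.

EAR = (1 + 0.1552/2)^2 − 1 = 0.161222.
Solve (1 + r/52)^52 = 1.161222: r/52 = 1.161222^(1/52) − 1 = 0.002879, so r = 0.149688 = 14.9688%.

14.9688%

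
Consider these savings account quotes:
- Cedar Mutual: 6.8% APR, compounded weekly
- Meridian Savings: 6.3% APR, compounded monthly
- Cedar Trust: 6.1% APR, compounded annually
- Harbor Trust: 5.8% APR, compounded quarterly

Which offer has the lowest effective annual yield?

Cedar Mutual: (1 + 0.068/52)^52 − 1 = 7.032%
Meridian Savings: (1 + 0.063/12)^12 − 1 = 6.485%
Cedar Trust: compounded annually, EAR = 6.100%
Harbor Trust: (1 + 0.058/4)^4 − 1 = 5.927%
The lowest effective annual rate is Harbor Trust at 5.927%.

Harbor Trust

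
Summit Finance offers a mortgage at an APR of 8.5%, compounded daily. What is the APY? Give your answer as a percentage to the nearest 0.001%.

EAR = (1 + 0.085/365)^365 − 1.
= (1 + 0.000233)^365 − 1 = 1.088706 − 1 = 8.871%.

8.871%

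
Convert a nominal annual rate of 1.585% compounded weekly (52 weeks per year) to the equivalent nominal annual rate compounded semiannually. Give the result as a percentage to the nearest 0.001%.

EAR = (1 + 0.01585/52)^52 − 1 = 0.015974.
Solve (1 + r/2)^2 = 1.015974: r/2 = 1.015974^(1/2) − 1 = 0.007955, so r = 0.015911 = 1.591%.

1.591%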